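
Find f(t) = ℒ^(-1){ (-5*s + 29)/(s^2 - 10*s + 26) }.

Complete the square in the denominator: s^2 - 10*s + 26 = (s - 5)^2 + 1^2.
Split the numerator to match: -5*s + 29 = -5·(s - 5) + 4·1.
Invert each term: -5·(s - 5)/((s - 5)^2 + 1) ↔ -5e^(5t)cos(t); 4·1/((s - 5)^2 + 1) ↔ 4e^(5t)sin(t).

f(t) = 4*exp(5*t)*sin(t) - 5*exp(5*t)*cos(t)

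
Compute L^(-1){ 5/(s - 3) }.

Since L{e^(3t)} = 1/(s - 3), the inverse is exp(3*t), scaled by 5.

5*exp(3*t)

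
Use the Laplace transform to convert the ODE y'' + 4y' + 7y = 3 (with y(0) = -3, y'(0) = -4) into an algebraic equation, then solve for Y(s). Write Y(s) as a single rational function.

Transform both sides with L{·}.
The derivative rules (L{y''} = s^2 Y - s·y(0) - y'(0) and L{y'} = sY - y(0), with y(0) = -3, y'(0) = -4) turn the left side into (s^2 + 4*s + 7)Y - (-3*s - 16).
The right side is L{3} = 3/s.
So (s^2 + 4*s + 7)Y = 3/s + (-3*s - 16).
Isolate Y and clear denominators.

Y(s) = (-3*s^2 - 16*s + 3)/(s^3 + 4*s^2 + 7*s)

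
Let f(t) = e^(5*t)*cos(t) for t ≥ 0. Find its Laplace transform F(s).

F(s) = (s - 5)/((s - 5)^2 + 1)

L{cos(t)} = s/(s^2 + 1).
By the first shifting theorem, multiplying by e^(5t) replaces s with s - 5.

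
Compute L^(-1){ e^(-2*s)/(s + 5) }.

The factor e^(-2s) signals a time shift by c = 2 (second shifting theorem).
L{e^(-5t)} = 1/(s + 5), so L^-1{1/(s + 5)} = e^(-5*t).
Hence the inverse is u(t - 2) times that function evaluated at t - 2.

Heaviside(t - 2)*(exp(-5*t + 10))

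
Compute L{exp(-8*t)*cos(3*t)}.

(s + 8)/((s + 8)^2 + 9)

L{cos(3t)} = s/(s^2 + 9).
By the first shifting theorem, multiplying by e^(-8t) replaces s with s + 8.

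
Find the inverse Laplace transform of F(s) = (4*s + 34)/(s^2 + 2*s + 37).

Complete the square in the denominator: s^2 + 2*s + 37 = (s + 1)^2 + 6^2.
Split the numerator to match: 4*s + 34 = 4·(s + 1) + 5·6.
Invert each term: 4·(s + 1)/((s + 1)^2 + 36) ↔ 4e^(-t)cos(6t); 5·6/((s + 1)^2 + 36) ↔ 5e^(-t)sin(6t).

5*exp(-t)*sin(6*t) + 4*exp(-t)*cos(6*t)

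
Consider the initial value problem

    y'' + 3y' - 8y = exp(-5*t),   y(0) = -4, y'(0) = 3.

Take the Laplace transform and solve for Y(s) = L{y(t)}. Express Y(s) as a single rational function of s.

Laplace-transform each side.
The derivative rules (L{y''} = s^2 Y - s·y(0) - y'(0) and L{y'} = sY - y(0), with y(0) = -4, y'(0) = 3) turn the left side into (s^2 + 3*s - 8)Y - (-4*s - 9).
The right side is L{exp(-5*t)} = 1/(s + 5).
So (s^2 + 3*s - 8)Y = 1/(s + 5) + (-4*s - 9).
Solve for Y(s) and write it as one ratio of polynomials.

Y(s) = (-4*s^2 - 29*s - 44)/(s^3 + 8*s^2 + 7*s - 40)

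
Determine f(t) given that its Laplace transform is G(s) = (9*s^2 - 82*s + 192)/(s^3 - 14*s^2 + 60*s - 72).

f(t) = 6*t*exp(6*t) + 5*exp(6*t) + 4*exp(2*t)

Factor the denominator: s^3 - 14*s^2 + 60*s - 72 = (s - 6)^2*(s - 2).
Partial fraction decomposition gives [5/(s - 6)] + [6/(s - 6)^2] + [4/(s - 2)].
Invert each term: 5/(s - 6) ↔ 5e^(6t); 6/(s - 6)^2 ↔ 6t·e^(6t); 4/(s - 2) ↔ 4e^(2t).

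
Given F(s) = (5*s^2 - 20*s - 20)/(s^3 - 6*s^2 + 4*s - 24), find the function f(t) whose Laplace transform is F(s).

f(t) = exp(6*t) + 2*sin(2*t) + 4*cos(2*t)

Factor the denominator: s^3 - 6*s^2 + 4*s - 24 = (s - 6)*(s^2 + 4).
Partial fraction decomposition gives [1/(s - 6)] + [4*s/(s^2 + 4)] + [4/(s^2 + 4)].
Invert each term: 1/(s - 6) ↔ e^(6t); 4·s/(s^2 + 4) ↔ 4cos(2t); 2·2/(s^2 + 4) ↔ 2sin(2t).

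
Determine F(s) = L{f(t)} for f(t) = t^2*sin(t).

F(s) = 2*(3*s^2 - 1)/(s^2 + 1)^3

L{sin(t)} = 1/(s^2 + 1).
Then apply L{t^2·g(t)} = (-1)^2 d^2/ds^2[G(s)] with G(s) = 1/(s^2 + 1):
differentiating 2 times and applying the sign gives 2*(3*s^2 - 1)/(s^2 + 1)^3.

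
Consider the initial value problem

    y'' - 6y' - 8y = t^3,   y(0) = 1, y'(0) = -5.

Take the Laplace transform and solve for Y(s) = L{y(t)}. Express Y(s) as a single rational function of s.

Y(s) = (s^5 - 11*s^4 + 6)/(s^6 - 6*s^5 - 8*s^4)

Apply the Laplace transform to the equation.
With L{y''} = s^2 Y - s·y(0) - y'(0) and L{y'} = sY - y(0), with y(0) = 1, y'(0) = -5: the LHS transforms to (s^2 - 6*s - 8)Y - (s - 11).
The right side is L{t^3} = 6/s^4.
So (s^2 - 6*s - 8)Y = 6/s^4 + (s - 11).
Divide through and combine into a single rational function.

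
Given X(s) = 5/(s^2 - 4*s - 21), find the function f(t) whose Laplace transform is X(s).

Rewrite the denominator: s^2 - 4*s - 21 = (s - 2)^2 - 25.
The form in (s - 2) signals a first-shifting-theorem factor e^(2t).
Since L{sinh(5t)} = 5/(s^2 - 25), the inverse is exp(2*t)*sinh(5*t).

f(t) = exp(2*t)*sinh(5*t)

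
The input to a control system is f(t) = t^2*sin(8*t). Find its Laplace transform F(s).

F(s) = 16*(3*s^2 - 64)/(s^2 + 64)^3

L{sin(8t)} = 8/(s^2 + 64).
Then apply L{t^2·g(t)} = (-1)^2 d^2/ds^2[G(s)] with G(s) = 8/(s^2 + 64):
differentiating 2 times and applying the sign gives 16*(3*s^2 - 64)/(s^2 + 64)^3.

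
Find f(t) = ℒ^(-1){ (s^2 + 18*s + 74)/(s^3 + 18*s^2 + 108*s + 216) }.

f(t) = t^2*exp(-6*t) + 6*t*exp(-6*t) + exp(-6*t)

Factor the denominator: s^3 + 18*s^2 + 108*s + 216 = (s + 6)^3.
Partial fraction decomposition gives [1/(s + 6)] + [6/(s + 6)^2] + [2/(s + 6)^3].
Invert each term: 1/(s + 6) ↔ e^(-6t); 6/(s + 6)^2 ↔ 6t·e^(-6t); 2/(s + 6)^3 ↔ (1)t^2·e^(-6t).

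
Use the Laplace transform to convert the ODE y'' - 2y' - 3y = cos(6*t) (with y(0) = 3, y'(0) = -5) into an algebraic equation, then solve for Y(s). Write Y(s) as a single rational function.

Y(s) = (3*s^3 - 11*s^2 + 109*s - 396)/(s^4 - 2*s^3 + 33*s^2 - 72*s - 108)

Apply the Laplace transform to the equation.
With L{y''} = s^2 Y - s·y(0) - y'(0) and L{y'} = sY - y(0), with y(0) = 3, y'(0) = -5: the LHS transforms to (s^2 - 2*s - 3)Y - (3*s - 11).
The right side is L{cos(6*t)} = s/(s^2 + 36).
So (s^2 - 2*s - 3)Y = s/(s^2 + 36) + (3*s - 11).
Solve for Y(s) and write it as one ratio of polynomials.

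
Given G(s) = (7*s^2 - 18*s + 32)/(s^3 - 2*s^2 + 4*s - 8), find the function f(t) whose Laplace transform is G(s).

Factor the denominator: s^3 - 2*s^2 + 4*s - 8 = (s - 2)*(s^2 + 4).
Partial fraction decomposition gives [3/(s - 2)] + [4*s/(s^2 + 4)] + [-10/(s^2 + 4)].
Invert each term: 3/(s - 2) ↔ 3e^(2t); 4·s/(s^2 + 4) ↔ 4cos(2t); -5·2/(s^2 + 4) ↔ -5sin(2t).

f(t) = 3*exp(2*t) - 5*sin(2*t) + 4*cos(2*t)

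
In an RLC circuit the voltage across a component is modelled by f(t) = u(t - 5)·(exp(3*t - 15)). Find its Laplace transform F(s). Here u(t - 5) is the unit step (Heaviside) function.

F(s) = exp(-5*s)/(s - 3)

By the second shifting theorem, L{u(t - c)·g(t - c)} = e^(-cs)·G(s) with c = 5 and G(s) = L{g(t)}.
L{e^(3t)} = 1/(s - 3).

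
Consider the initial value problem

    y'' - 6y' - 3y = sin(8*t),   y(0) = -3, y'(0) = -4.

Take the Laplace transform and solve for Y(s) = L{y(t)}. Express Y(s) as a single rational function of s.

Y(s) = (-3*s^3 + 14*s^2 - 192*s + 904)/(s^4 - 6*s^3 + 61*s^2 - 384*s - 192)

Laplace-transform each side.
Using L{y''} = s^2 Y - s·y(0) - y'(0) and L{y'} = sY - y(0), with y(0) = -3, y'(0) = -4, the left side becomes (s^2 - 6*s - 3)Y - (-3*s + 14).
The right side is L{sin(8*t)} = 8/(s^2 + 64).
So (s^2 - 6*s - 3)Y = 8/(s^2 + 64) + (-3*s + 14).
Isolate Y and clear denominators.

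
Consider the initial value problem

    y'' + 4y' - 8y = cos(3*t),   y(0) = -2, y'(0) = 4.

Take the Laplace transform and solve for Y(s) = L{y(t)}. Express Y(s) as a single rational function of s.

Take the Laplace transform of both sides.
Using L{y''} = s^2 Y - s·y(0) - y'(0) and L{y'} = sY - y(0), with y(0) = -2, y'(0) = 4, the left side becomes (s^2 + 4*s - 8)Y - (-2*s - 4).
The right side is L{cos(3*t)} = s/(s^2 + 9).
So (s^2 + 4*s - 8)Y = s/(s^2 + 9) + (-2*s - 4).
Solve for Y(s) and write it as one ratio of polynomials.

Y(s) = (-2*s^3 - 4*s^2 - 17*s - 36)/(s^4 + 4*s^3 + s^2 + 36*s - 72)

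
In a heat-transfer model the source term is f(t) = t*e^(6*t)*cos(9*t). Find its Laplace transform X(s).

L{cos(9t)} = s/(s^2 + 81).
Multiplying by e^(6t) shifts s → s - 6, so L{e^(6*t)*cos(9*t)} = (s - 6)/((s - 6)^2 + 81).
Then apply L{t·g(t)} = -d/ds[G(s)] with G(s) = (s - 6)/((s - 6)^2 + 81):
differentiating 1 time and applying the sign gives (s - 15)*(s + 3)/(s^2 - 12*s + 117)^2.

X(s) = (s - 15)*(s + 3)/(s^2 - 12*s + 117)^2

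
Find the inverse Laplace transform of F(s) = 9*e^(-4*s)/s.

The factor e^(-4s) signals a time shift by c = 4 (second shifting theorem).
L{9} = 9/s, so L^-1{9/s} = 9.
Hence the inverse is u(t - 4) times that function evaluated at t - 4.

Heaviside(t - 4)*(9)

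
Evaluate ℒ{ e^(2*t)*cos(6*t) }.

(s - 2)/((s - 2)^2 + 36)

L{cos(6t)} = s/(s^2 + 36).
By the first shifting theorem, multiplying by e^(2t) replaces s with s - 2.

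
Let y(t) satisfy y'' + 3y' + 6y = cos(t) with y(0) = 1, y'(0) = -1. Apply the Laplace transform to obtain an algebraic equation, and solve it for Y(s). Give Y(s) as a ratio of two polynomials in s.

Take the Laplace transform of both sides.
Using L{y''} = s^2 Y - s·y(0) - y'(0) and L{y'} = sY - y(0), with y(0) = 1, y'(0) = -1, the left side becomes (s^2 + 3*s + 6)Y - (s + 2).
The right side is L{cos(t)} = s/(s^2 + 1).
So (s^2 + 3*s + 6)Y = s/(s^2 + 1) + (s + 2).
Isolate Y and clear denominators.

Y(s) = (s^3 + 2*s^2 + 2*s + 2)/(s^4 + 3*s^3 + 7*s^2 + 3*s + 6)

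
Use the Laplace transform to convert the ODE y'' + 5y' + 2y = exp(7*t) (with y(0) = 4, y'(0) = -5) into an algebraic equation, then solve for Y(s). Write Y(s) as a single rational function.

Y(s) = (4*s^2 - 13*s - 104)/(s^3 - 2*s^2 - 33*s - 14)

Transform both sides with L{·}.
Using L{y''} = s^2 Y - s·y(0) - y'(0) and L{y'} = sY - y(0), with y(0) = 4, y'(0) = -5, the left side becomes (s^2 + 5*s + 2)Y - (4*s + 15).
The right side is L{exp(7*t)} = 1/(s - 7).
So (s^2 + 5*s + 2)Y = 1/(s - 7) + (4*s + 15).
Divide through and combine into a single rational function.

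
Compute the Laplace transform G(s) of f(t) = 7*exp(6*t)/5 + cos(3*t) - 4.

G(s) = s/(s^2 + 9) + 7/(5*(s - 6)) - 4/s

By linearity of the Laplace transform, transform each term separately.
L{-4} = -4/s; (7/5)·[L{e^(6t)} = 1/(s - 6)]; L{cos(3t)} = s/(s^2 + 9).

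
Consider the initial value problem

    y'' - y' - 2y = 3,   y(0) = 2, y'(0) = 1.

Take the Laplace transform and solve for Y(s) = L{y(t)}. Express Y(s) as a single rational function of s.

Apply the Laplace transform to the equation.
The derivative rules (L{y''} = s^2 Y - s·y(0) - y'(0) and L{y'} = sY - y(0), with y(0) = 2, y'(0) = 1) turn the left side into (s^2 - s - 2)Y - (2*s - 1).
The right side is L{3} = 3/s.
So (s^2 - s - 2)Y = 3/s + (2*s - 1).
Divide through and combine into a single rational function.

Y(s) = (2*s^2 - s + 3)/(s^3 - s^2 - 2*s)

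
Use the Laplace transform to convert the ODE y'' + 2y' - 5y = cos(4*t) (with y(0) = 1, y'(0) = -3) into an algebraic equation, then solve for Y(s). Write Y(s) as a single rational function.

Transform both sides with L{·}.
Using L{y''} = s^2 Y - s·y(0) - y'(0) and L{y'} = sY - y(0), with y(0) = 1, y'(0) = -3, the left side becomes (s^2 + 2*s - 5)Y - (s - 1).
The right side is L{cos(4*t)} = s/(s^2 + 16).
So (s^2 + 2*s - 5)Y = s/(s^2 + 16) + (s - 1).
Divide through and combine into a single rational function.

Y(s) = (s^3 - s^2 + 17*s - 16)/(s^4 + 2*s^3 + 11*s^2 + 32*s - 80)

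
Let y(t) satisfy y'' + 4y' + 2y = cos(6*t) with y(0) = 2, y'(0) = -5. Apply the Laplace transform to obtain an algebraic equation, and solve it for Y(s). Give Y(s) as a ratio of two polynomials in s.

Take the Laplace transform of both sides.
The derivative rules (L{y''} = s^2 Y - s·y(0) - y'(0) and L{y'} = sY - y(0), with y(0) = 2, y'(0) = -5) turn the left side into (s^2 + 4*s + 2)Y - (2*s + 3).
The right side is L{cos(6*t)} = s/(s^2 + 36).
So (s^2 + 4*s + 2)Y = s/(s^2 + 36) + (2*s + 3).
Divide through and combine into a single rational function.

Y(s) = (2*s^3 + 3*s^2 + 73*s + 108)/(s^4 + 4*s^3 + 38*s^2 + 144*s + 72)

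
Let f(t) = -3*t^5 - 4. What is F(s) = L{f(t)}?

Apply the Laplace transform termwise.
(-3)·[L{t^5} = 5!/s^6 = 120/s^6]; L{-4} = -4/s.

F(s) = -4/s - 360/s^6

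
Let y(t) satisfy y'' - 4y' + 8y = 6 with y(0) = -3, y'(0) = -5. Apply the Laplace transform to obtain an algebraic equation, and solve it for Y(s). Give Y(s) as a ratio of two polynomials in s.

Transform both sides with L{·}.
The derivative rules (L{y''} = s^2 Y - s·y(0) - y'(0) and L{y'} = sY - y(0), with y(0) = -3, y'(0) = -5) turn the left side into (s^2 - 4*s + 8)Y - (-3*s + 7).
The right side is L{6} = 6/s.
So (s^2 - 4*s + 8)Y = 6/s + (-3*s + 7).
Isolate Y and clear denominators.

Y(s) = (-3*s^2 + 7*s + 6)/(s^3 - 4*s^2 + 8*s)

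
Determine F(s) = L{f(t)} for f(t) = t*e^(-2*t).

L{e^(-2t)} = 1/(s + 2).
Then apply L{t·g(t)} = -d/ds[G(s)] with G(s) = 1/(s + 2):
differentiating 1 time and applying the sign gives (s + 2)^(-2).

F(s) = (s + 2)^(-2)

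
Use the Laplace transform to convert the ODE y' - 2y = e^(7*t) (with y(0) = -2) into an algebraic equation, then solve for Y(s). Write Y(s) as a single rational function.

Y(s) = (-2*s + 15)/(s^2 - 9*s + 14)

Take the Laplace transform of both sides.
The derivative rules (L{y'} = sY - y(0) = sY - (-2)) turn the left side into (s - 2)Y - (-2).
The right side is L{e^(7*t)} = 1/(s - 7).
So (s - 2)Y = 1/(s - 7) + (-2).
Solve for Y(s) and write it as one ratio of polynomials.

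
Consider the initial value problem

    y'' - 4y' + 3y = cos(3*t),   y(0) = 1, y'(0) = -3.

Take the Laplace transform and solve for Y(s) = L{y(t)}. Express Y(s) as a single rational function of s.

Y(s) = (s^3 - 7*s^2 + 10*s - 63)/(s^4 - 4*s^3 + 12*s^2 - 36*s + 27)

Transform both sides with L{·}.
The derivative rules (L{y''} = s^2 Y - s·y(0) - y'(0) and L{y'} = sY - y(0), with y(0) = 1, y'(0) = -3) turn the left side into (s^2 - 4*s + 3)Y - (s - 7).
The right side is L{cos(3*t)} = s/(s^2 + 9).
So (s^2 - 4*s + 3)Y = s/(s^2 + 9) + (s - 7).
Solve for Y(s) and write it as one ratio of polynomials.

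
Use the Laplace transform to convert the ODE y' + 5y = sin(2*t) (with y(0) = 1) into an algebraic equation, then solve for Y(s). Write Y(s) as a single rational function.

Transform both sides with L{·}.
With L{y'} = sY - y(0) = sY - 1: the LHS transforms to (s + 5)Y - (1).
The right side is L{sin(2*t)} = 2/(s^2 + 4).
So (s + 5)Y = 2/(s^2 + 4) + (1).
Solve for Y(s) and write it as one ratio of polynomials.

Y(s) = (s^2 + 6)/(s^3 + 5*s^2 + 4*s + 20)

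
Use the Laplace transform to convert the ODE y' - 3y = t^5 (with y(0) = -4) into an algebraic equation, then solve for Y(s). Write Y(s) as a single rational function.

Transform both sides with L{·}.
With L{y'} = sY - y(0) = sY - (-4): the LHS transforms to (s - 3)Y - (-4).
The right side is L{t^5} = 120/s^6.
So (s - 3)Y = 120/s^6 + (-4).
Solve for Y(s) and write it as one ratio of polynomials.

Y(s) = (-4*s^6 + 120)/(s^7 - 3*s^6)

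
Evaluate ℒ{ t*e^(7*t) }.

(s - 7)^(-2)

L{e^(7t)} = 1/(s - 7).
Then apply L{t·g(t)} = -d/ds[G(s)] with G(s) = 1/(s - 7):
differentiating 1 time and applying the sign gives (s - 7)^(-2).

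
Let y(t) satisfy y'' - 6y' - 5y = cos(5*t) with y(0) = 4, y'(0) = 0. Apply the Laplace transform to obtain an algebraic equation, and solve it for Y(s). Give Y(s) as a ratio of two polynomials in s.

Take the Laplace transform of both sides.
The derivative rules (L{y''} = s^2 Y - s·y(0) - y'(0) and L{y'} = sY - y(0), with y(0) = 4, y'(0) = 0) turn the left side into (s^2 - 6*s - 5)Y - (4*s - 24).
The right side is L{cos(5*t)} = s/(s^2 + 25).
So (s^2 - 6*s - 5)Y = s/(s^2 + 25) + (4*s - 24).
Divide through and combine into a single rational function.

Y(s) = (4*s^3 - 24*s^2 + 101*s - 600)/(s^4 - 6*s^3 + 20*s^2 - 150*s - 125)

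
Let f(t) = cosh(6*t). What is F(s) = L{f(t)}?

L{cosh(6t)} = s/(s^2 - 36).

F(s) = s/(s^2 - 36)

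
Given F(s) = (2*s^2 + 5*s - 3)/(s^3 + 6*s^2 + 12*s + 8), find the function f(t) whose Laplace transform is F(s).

f(t) = -5*t^2*exp(-2*t)/2 - 3*t*exp(-2*t) + 2*exp(-2*t)

Factor the denominator: s^3 + 6*s^2 + 12*s + 8 = (s + 2)^3.
Partial fraction decomposition gives [2/(s + 2)] + [-3/(s + 2)^2] + [-5/(s + 2)^3].
Invert each term: 2/(s + 2) ↔ 2e^(-2t); -3/(s + 2)^2 ↔ -3t·e^(-2t); -5/(s + 2)^3 ↔ (-5/2)t^2·e^(-2t).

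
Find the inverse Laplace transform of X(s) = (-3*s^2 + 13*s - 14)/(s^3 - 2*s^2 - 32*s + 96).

-t*exp(4*t) - exp(4*t) - 2*exp(-6*t)

Factor the denominator: s^3 - 2*s^2 - 32*s + 96 = (s - 4)^2*(s + 6).
Partial fraction decomposition gives [-1/(s - 4)] + [-1/(s - 4)^2] + [-2/(s + 6)].
Invert each term: -1/(s - 4) ↔ -e^(4t); -1/(s - 4)^2 ↔ -t·e^(4t); -2/(s + 6) ↔ -2e^(-6t).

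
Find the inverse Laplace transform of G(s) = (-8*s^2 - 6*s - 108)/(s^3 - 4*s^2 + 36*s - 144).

-5*exp(4*t) - 3*sin(6*t) - 3*cos(6*t)

Factor the denominator: s^3 - 4*s^2 + 36*s - 144 = (s - 4)*(s^2 + 36).
Partial fraction decomposition gives [-5/(s - 4)] + [-3*s/(s^2 + 36)] + [-18/(s^2 + 36)].
Invert each term: -5/(s - 4) ↔ -5e^(4t); -3·s/(s^2 + 36) ↔ -3cos(6t); -3·6/(s^2 + 36) ↔ -3sin(6t).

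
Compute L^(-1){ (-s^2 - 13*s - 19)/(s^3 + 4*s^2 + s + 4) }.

Factor the denominator: s^3 + 4*s^2 + s + 4 = (s + 4)*(s^2 + 1).
Partial fraction decomposition gives [1/(s + 4)] + [-2*s/(s^2 + 1)] + [-5/(s^2 + 1)].
Invert each term: 1/(s + 4) ↔ e^(-4t); -2·s/(s^2 + 1) ↔ -2cos(t); -5·1/(s^2 + 1) ↔ -5sin(t).

-5*sin(t) - 2*cos(t) + exp(-4*t)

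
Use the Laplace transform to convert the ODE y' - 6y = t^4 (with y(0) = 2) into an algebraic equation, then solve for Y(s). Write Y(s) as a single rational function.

Take the Laplace transform of both sides.
Using L{y'} = sY - y(0) = sY - 2, the left side becomes (s - 6)Y - (2).
The right side is L{t^4} = 24/s^5.
So (s - 6)Y = 24/s^5 + (2).
Divide through and combine into a single rational function.

Y(s) = (2*s^5 + 24)/(s^6 - 6*s^5)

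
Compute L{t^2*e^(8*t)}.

L{e^(8t)} = 1/(s - 8).
Then apply L{t^2·g(t)} = (-1)^2 d^2/ds^2[G(s)] with G(s) = 1/(s - 8):
differentiating 2 times and applying the sign gives 2/(s - 8)^3.

2/(s - 8)^3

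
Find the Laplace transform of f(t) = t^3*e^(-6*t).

L{t^3} = 3!/s^4 = 6/s^4.
By the first shifting theorem, multiplying by e^(-6t) replaces s with s + 6.

6/(s + 6)^4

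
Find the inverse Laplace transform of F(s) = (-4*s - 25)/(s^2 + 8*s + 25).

-3*exp(-4*t)*sin(3*t) - 4*exp(-4*t)*cos(3*t)

Complete the square in the denominator: s^2 + 8*s + 25 = (s + 4)^2 + 3^2.
Split the numerator to match: -4*s - 25 = -4·(s + 4) - 3·3.
Invert each term: -4·(s + 4)/((s + 4)^2 + 9) ↔ -4e^(-4t)cos(3t); -3·3/((s + 4)^2 + 9) ↔ -3e^(-4t)sin(3t).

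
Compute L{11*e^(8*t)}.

L{11} = 11/s.
By the first shifting theorem, multiplying by e^(8t) replaces s with s - 8.

11/(s - 8)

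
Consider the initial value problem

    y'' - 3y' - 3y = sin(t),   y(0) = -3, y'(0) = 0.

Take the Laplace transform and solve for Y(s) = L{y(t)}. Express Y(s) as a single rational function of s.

Y(s) = (-3*s^3 + 9*s^2 - 3*s + 10)/(s^4 - 3*s^3 - 2*s^2 - 3*s - 3)

Apply the Laplace transform to the equation.
Using L{y''} = s^2 Y - s·y(0) - y'(0) and L{y'} = sY - y(0), with y(0) = -3, y'(0) = 0, the left side becomes (s^2 - 3*s - 3)Y - (-3*s + 9).
The right side is L{sin(t)} = 1/(s^2 + 1).
So (s^2 - 3*s - 3)Y = 1/(s^2 + 1) + (-3*s + 9).
Isolate Y and clear denominators.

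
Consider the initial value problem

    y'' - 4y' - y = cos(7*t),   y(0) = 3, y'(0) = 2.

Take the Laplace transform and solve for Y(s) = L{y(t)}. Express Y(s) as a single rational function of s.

Transform both sides with L{·}.
With L{y''} = s^2 Y - s·y(0) - y'(0) and L{y'} = sY - y(0), with y(0) = 3, y'(0) = 2: the LHS transforms to (s^2 - 4*s - 1)Y - (3*s - 10).
The right side is L{cos(7*t)} = s/(s^2 + 49).
So (s^2 - 4*s - 1)Y = s/(s^2 + 49) + (3*s - 10).
Divide through and combine into a single rational function.

Y(s) = (3*s^3 - 10*s^2 + 148*s - 490)/(s^4 - 4*s^3 + 48*s^2 - 196*s - 49)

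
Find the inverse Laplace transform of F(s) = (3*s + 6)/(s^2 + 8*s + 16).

-6*t*exp(-4*t) + 3*exp(-4*t)

Factor the denominator: s^2 + 8*s + 16 = (s + 4)^2.
Partial fraction decomposition gives [3/(s + 4)] + [-6/(s + 4)^2].
Invert each term: 3/(s + 4) ↔ 3e^(-4t); -6/(s + 4)^2 ↔ -6t·e^(-4t).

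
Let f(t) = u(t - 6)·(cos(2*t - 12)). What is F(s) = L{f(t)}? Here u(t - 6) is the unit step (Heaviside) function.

F(s) = s*exp(-6*s)/(s^2 + 4)

By the second shifting theorem, L{u(t - c)·g(t - c)} = e^(-cs)·G(s) with c = 6 and G(s) = L{g(t)}.
L{cos(2t)} = s/(s^2 + 4).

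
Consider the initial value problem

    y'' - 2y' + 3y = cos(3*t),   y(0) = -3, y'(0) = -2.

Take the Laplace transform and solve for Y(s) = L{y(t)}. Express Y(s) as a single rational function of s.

Y(s) = (-3*s^3 + 4*s^2 - 26*s + 36)/(s^4 - 2*s^3 + 12*s^2 - 18*s + 27)

Transform both sides with L{·}.
Using L{y''} = s^2 Y - s·y(0) - y'(0) and L{y'} = sY - y(0), with y(0) = -3, y'(0) = -2, the left side becomes (s^2 - 2*s + 3)Y - (-3*s + 4).
The right side is L{cos(3*t)} = s/(s^2 + 9).
So (s^2 - 2*s + 3)Y = s/(s^2 + 9) + (-3*s + 4).
Solve for Y(s) and write it as one ratio of polynomials.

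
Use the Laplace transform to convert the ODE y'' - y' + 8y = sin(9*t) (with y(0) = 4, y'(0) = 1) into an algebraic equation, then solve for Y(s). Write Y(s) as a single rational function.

Take the Laplace transform of both sides.
Using L{y''} = s^2 Y - s·y(0) - y'(0) and L{y'} = sY - y(0), with y(0) = 4, y'(0) = 1, the left side becomes (s^2 - s + 8)Y - (4*s - 3).
The right side is L{sin(9*t)} = 9/(s^2 + 81).
So (s^2 - s + 8)Y = 9/(s^2 + 81) + (4*s - 3).
Solve for Y(s) and write it as one ratio of polynomials.

Y(s) = (4*s^3 - 3*s^2 + 324*s - 234)/(s^4 - s^3 + 89*s^2 - 81*s + 648)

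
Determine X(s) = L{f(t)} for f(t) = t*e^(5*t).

X(s) = (s - 5)^(-2)

L{e^(5t)} = 1/(s - 5).
Then apply L{t·g(t)} = -d/ds[G(s)] with G(s) = 1/(s - 5):
differentiating 1 time and applying the sign gives (s - 5)^(-2).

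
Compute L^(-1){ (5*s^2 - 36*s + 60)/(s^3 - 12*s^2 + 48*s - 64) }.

Factor the denominator: s^3 - 12*s^2 + 48*s - 64 = (s - 4)^3.
Partial fraction decomposition gives [5/(s - 4)] + [4/(s - 4)^2] + [-4/(s - 4)^3].
Invert each term: 5/(s - 4) ↔ 5e^(4t); 4/(s - 4)^2 ↔ 4t·e^(4t); -4/(s - 4)^3 ↔ (-2)t^2·e^(4t).

-2*t^2*exp(4*t) + 4*t*exp(4*t) + 5*exp(4*t)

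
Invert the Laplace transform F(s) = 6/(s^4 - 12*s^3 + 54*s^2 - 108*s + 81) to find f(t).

f(t) = t^3*exp(3*t)

Rewrite the denominator: s^4 - 12*s^3 + 54*s^2 - 108*s + 81 = (s - 3)^4.
The form in (s - 3) signals a first-shifting-theorem factor e^(3t).
Since L{t^3} = 3!/s^4 = 6/s^4, the inverse is t^3*e^(3*t).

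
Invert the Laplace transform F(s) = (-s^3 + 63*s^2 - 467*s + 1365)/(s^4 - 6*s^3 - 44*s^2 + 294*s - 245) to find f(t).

Factor the denominator: s^4 - 6*s^3 - 44*s^2 + 294*s - 245 = (s - 7)*(s - 5)*(s - 1)*(s + 7).
Partial fraction decomposition gives [5/(s - 7)] + [5/(s - 1)] + [-5/(s - 5)] + [-6/(s + 7)].
Invert each term: 5/(s - 7) ↔ 5e^(7t); 5/(s - 1) ↔ 5e^(t); -5/(s - 5) ↔ -5e^(5t); -6/(s + 7) ↔ -6e^(-7t).

f(t) = 5*exp(7*t) - 5*exp(5*t) + 5*exp(t) - 6*exp(-7*t)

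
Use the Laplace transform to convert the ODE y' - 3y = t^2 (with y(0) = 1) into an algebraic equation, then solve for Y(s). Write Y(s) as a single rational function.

Y(s) = (s^3 + 2)/(s^4 - 3*s^3)

Laplace-transform each side.
The derivative rules (L{y'} = sY - y(0) = sY - 1) turn the left side into (s - 3)Y - (1).
The right side is L{t^2} = 2/s^3.
So (s - 3)Y = 2/s^3 + (1).
Divide through and combine into a single rational function.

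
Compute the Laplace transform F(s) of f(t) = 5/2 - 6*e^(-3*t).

Apply the Laplace transform termwise.
(-6)·[L{e^(-3t)} = 1/(s + 3)]; L{5/2} = (5/2)/s.

F(s) = -6/(s + 3) + 5/(2*s)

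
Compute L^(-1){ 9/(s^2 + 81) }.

sin(9*t)

Since L{sin(9t)} = 9/(s^2 + 81), the inverse is sin(9*t).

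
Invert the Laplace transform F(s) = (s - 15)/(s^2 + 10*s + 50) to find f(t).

Complete the square in the denominator: s^2 + 10*s + 50 = (s + 5)^2 + 5^2.
Split the numerator to match: s - 15 = 1·(s + 5) - 4·5.
Invert each term: 1·(s + 5)/((s + 5)^2 + 25) ↔ e^(-5t)cos(5t); -4·5/((s + 5)^2 + 25) ↔ -4e^(-5t)sin(5t).

f(t) = -4*exp(-5*t)*sin(5*t) + exp(-5*t)*cos(5*t)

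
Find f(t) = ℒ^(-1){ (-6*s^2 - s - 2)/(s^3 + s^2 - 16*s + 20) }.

f(t) = -4*t*exp(2*t) - 3*exp(2*t) - 3*exp(-5*t)

Factor the denominator: s^3 + s^2 - 16*s + 20 = (s - 2)^2*(s + 5).
Partial fraction decomposition gives [-3/(s - 2)] + [-4/(s - 2)^2] + [-3/(s + 5)].
Invert each term: -3/(s - 2) ↔ -3e^(2t); -4/(s - 2)^2 ↔ -4t·e^(2t); -3/(s + 5) ↔ -3e^(-5t).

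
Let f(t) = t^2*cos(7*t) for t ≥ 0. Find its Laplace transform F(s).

L{cos(7t)} = s/(s^2 + 49).
Then apply L{t^2·g(t)} = (-1)^2 d^2/ds^2[G(s)] with G(s) = s/(s^2 + 49):
differentiating 2 times and applying the sign gives 2*s*(s^2 - 147)/(s^2 + 49)^3.

F(s) = 2*s*(s^2 - 147)/(s^2 + 49)^3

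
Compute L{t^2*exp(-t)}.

2/(s + 1)^3

L{e^(-t)} = 1/(s + 1).
Then apply L{t^2·g(t)} = (-1)^2 d^2/ds^2[G(s)] with G(s) = 1/(s + 1):
differentiating 2 times and applying the sign gives 2/(s + 1)^3.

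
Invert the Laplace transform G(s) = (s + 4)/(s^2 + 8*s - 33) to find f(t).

Rewrite the denominator: s^2 + 8*s - 33 = (s + 4)^2 - 49.
The form in (s + 4) signals a first-shifting-theorem factor e^(-4t).
Since L{cosh(7t)} = s/(s^2 - 49), the inverse is exp(-4*t)*cosh(7*t).

f(t) = exp(-4*t)*cosh(7*t)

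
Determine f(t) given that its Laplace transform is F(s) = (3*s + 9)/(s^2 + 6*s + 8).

Rewrite the denominator: s^2 + 6*s + 8 = (s + 3)^2 - 1.
The form in (s + 3) signals a first-shifting-theorem factor e^(-3t).
Since L{cosh(t)} = s/(s^2 - 1), the inverse is e^(-3*t)*cosh(t), scaled by 3.

f(t) = 3*exp(-3*t)*cosh(t)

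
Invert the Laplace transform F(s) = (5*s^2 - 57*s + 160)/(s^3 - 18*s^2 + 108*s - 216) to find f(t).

f(t) = -t^2*exp(6*t) + 3*t*exp(6*t) + 5*exp(6*t)

Factor the denominator: s^3 - 18*s^2 + 108*s - 216 = (s - 6)^3.
Partial fraction decomposition gives [5/(s - 6)] + [3/(s - 6)^2] + [-2/(s - 6)^3].
Invert each term: 5/(s - 6) ↔ 5e^(6t); 3/(s - 6)^2 ↔ 3t·e^(6t); -2/(s - 6)^3 ↔ (-1)t^2·e^(6t).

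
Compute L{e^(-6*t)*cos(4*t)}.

(s + 6)/((s + 6)^2 + 16)

L{cos(4t)} = s/(s^2 + 16).
By the first shifting theorem, multiplying by e^(-6t) replaces s with s + 6.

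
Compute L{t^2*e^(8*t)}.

2/(s - 8)^3

L{t^2} = 2!/s^3 = 2/s^3.
By the first shifting theorem, multiplying by e^(8t) replaces s with s - 8.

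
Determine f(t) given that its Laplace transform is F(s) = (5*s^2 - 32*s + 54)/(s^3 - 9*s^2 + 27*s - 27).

Factor the denominator: s^3 - 9*s^2 + 27*s - 27 = (s - 3)^3.
Partial fraction decomposition gives [5/(s - 3)] + [-2/(s - 3)^2] + [3/(s - 3)^3].
Invert each term: 5/(s - 3) ↔ 5e^(3t); -2/(s - 3)^2 ↔ -2t·e^(3t); 3/(s - 3)^3 ↔ (3/2)t^2·e^(3t).

f(t) = 3*t^2*exp(3*t)/2 - 2*t*exp(3*t) + 5*exp(3*t)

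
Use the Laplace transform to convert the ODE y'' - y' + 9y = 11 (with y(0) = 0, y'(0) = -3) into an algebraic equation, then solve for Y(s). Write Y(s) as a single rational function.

Y(s) = (-3*s + 11)/(s^3 - s^2 + 9*s)

Transform both sides with L{·}.
Using L{y''} = s^2 Y - s·y(0) - y'(0) and L{y'} = sY - y(0), with y(0) = 0, y'(0) = -3, the left side becomes (s^2 - s + 9)Y - (-3).
The right side is L{11} = 11/s.
So (s^2 - s + 9)Y = 11/s + (-3).
Isolate Y and clear denominators.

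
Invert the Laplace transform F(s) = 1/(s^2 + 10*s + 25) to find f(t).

f(t) = t*exp(-5*t)

Rewrite the denominator: s^2 + 10*s + 25 = (s + 5)^2.
The form in (s + 5) signals a first-shifting-theorem factor e^(-5t).
Since L{t} = 1!/s^2 = 1/s^2, the inverse is t*e^(-5*t).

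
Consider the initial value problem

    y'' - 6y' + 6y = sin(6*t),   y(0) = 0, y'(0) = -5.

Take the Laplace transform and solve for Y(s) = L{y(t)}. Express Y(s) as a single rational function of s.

Y(s) = (-5*s^2 - 174)/(s^4 - 6*s^3 + 42*s^2 - 216*s + 216)

Laplace-transform each side.
The derivative rules (L{y''} = s^2 Y - s·y(0) - y'(0) and L{y'} = sY - y(0), with y(0) = 0, y'(0) = -5) turn the left side into (s^2 - 6*s + 6)Y - (-5).
The right side is L{sin(6*t)} = 6/(s^2 + 36).
So (s^2 - 6*s + 6)Y = 6/(s^2 + 36) + (-5).
Solve for Y(s) and write it as one ratio of polynomials.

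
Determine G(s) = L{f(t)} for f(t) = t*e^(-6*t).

L{t} = 1!/s^2 = 1/s^2.
By the first shifting theorem, multiplying by e^(-6t) replaces s with s + 6.

G(s) = (s + 6)^(-2)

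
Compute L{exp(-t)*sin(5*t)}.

L{sin(5t)} = 5/(s^2 + 25).
By the first shifting theorem, multiplying by e^(-t) replaces s with s + 1.

5/((s + 1)^2 + 25)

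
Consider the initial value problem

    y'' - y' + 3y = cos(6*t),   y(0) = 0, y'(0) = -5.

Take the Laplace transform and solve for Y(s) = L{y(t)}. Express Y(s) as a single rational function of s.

Y(s) = (-5*s^2 + s - 180)/(s^4 - s^3 + 39*s^2 - 36*s + 108)

Take the Laplace transform of both sides.
With L{y''} = s^2 Y - s·y(0) - y'(0) and L{y'} = sY - y(0), with y(0) = 0, y'(0) = -5: the LHS transforms to (s^2 - s + 3)Y - (-5).
The right side is L{cos(6*t)} = s/(s^2 + 36).
So (s^2 - s + 3)Y = s/(s^2 + 36) + (-5).
Solve for Y(s) and write it as one ratio of polynomials.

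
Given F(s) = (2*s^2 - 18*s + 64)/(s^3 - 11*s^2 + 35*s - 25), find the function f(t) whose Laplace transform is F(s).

f(t) = 6*t*exp(5*t) - exp(5*t) + 3*exp(t)

Factor the denominator: s^3 - 11*s^2 + 35*s - 25 = (s - 5)^2*(s - 1).
Partial fraction decomposition gives [-1/(s - 5)] + [6/(s - 5)^2] + [3/(s - 1)].
Invert each term: -1/(s - 5) ↔ -e^(5t); 6/(s - 5)^2 ↔ 6t·e^(5t); 3/(s - 1) ↔ 3e^(t).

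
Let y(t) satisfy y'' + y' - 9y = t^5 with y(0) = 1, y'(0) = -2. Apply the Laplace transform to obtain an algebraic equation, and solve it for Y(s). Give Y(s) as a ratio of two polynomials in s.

Transform both sides with L{·}.
With L{y''} = s^2 Y - s·y(0) - y'(0) and L{y'} = sY - y(0), with y(0) = 1, y'(0) = -2: the LHS transforms to (s^2 + s - 9)Y - (s - 1).
The right side is L{t^5} = 120/s^6.
So (s^2 + s - 9)Y = 120/s^6 + (s - 1).
Isolate Y and clear denominators.

Y(s) = (s^7 - s^6 + 120)/(s^8 + s^7 - 9*s^6)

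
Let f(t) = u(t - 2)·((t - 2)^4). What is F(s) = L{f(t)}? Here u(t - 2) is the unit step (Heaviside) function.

F(s) = 24*exp(-2*s)/s^5

By the second shifting theorem, L{u(t - c)·g(t - c)} = e^(-cs)·G(s) with c = 2 and G(s) = L{g(t)}.
L{t^4} = 4!/s^5 = 24/s^5.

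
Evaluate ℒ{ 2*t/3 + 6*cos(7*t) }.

6*s/(s^2 + 49) + 2/(3*s^2)

The transform is linear, so treat each term independently.
(6)·[L{cos(7t)} = s/(s^2 + 49)]; (2/3)·[L{t} = 1!/s^2 = 1/s^2].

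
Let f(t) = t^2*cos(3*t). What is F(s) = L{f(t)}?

L{cos(3t)} = s/(s^2 + 9).
Then apply L{t^2·g(t)} = (-1)^2 d^2/ds^2[G(s)] with G(s) = s/(s^2 + 9):
differentiating 2 times and applying the sign gives 2*s*(s^2 - 27)/(s^2 + 9)^3.

F(s) = 2*s*(s^2 - 27)/(s^2 + 9)^3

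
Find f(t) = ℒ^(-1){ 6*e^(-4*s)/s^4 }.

f(t) = Heaviside(t - 4)*((t - 4)^3)

The factor e^(-4s) signals a time shift by c = 4 (second shifting theorem).
L{t^3} = 3!/s^4 = 6/s^4, so L^-1{6/s^4} = t^3.
Hence the inverse is u(t - 4) times that function evaluated at t - 4.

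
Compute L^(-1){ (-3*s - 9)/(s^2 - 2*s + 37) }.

Complete the square in the denominator: s^2 - 2*s + 37 = (s - 1)^2 + 6^2.
Split the numerator to match: -3*s - 9 = -3·(s - 1) - 2·6.
Invert each term: -3·(s - 1)/((s - 1)^2 + 36) ↔ -3e^(t)cos(6t); -2·6/((s - 1)^2 + 36) ↔ -2e^(t)sin(6t).

-2*exp(t)*sin(6*t) - 3*exp(t)*cos(6*t)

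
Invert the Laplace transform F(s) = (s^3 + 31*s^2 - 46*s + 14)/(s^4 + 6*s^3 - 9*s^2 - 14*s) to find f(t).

Factor the denominator: s^4 + 6*s^3 - 9*s^2 - 14*s = s*(s - 2)*(s + 1)*(s + 7).
Partial fraction decomposition gives [-4/(s + 7)] + [-1/s] + [1/(s - 2)] + [5/(s + 1)].
Invert each term: -4/(s + 7) ↔ -4e^(-7t); -1/(s - 0) ↔ -e^(0t); 1/(s - 2) ↔ e^(2t); 5/(s + 1) ↔ 5e^(-t).

f(t) = exp(2*t) - 1 + 5*exp(-t) - 4*exp(-7*t)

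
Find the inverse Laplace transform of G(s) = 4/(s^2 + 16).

Since L{sin(4t)} = 4/(s^2 + 16), the inverse is sin(4*t).

sin(4*t)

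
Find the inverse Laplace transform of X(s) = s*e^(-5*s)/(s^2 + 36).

The factor e^(-5s) signals a time shift by c = 5 (second shifting theorem).
L{cos(6t)} = s/(s^2 + 36), so L^-1{s/(s^2 + 36)} = cos(6*t).
Hence the inverse is u(t - 5) times that function evaluated at t - 5.

Heaviside(t - 5)*(cos(6*t - 30))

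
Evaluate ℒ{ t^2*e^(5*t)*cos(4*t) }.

L{cos(4t)} = s/(s^2 + 16).
Multiplying by e^(5t) shifts s → s - 5, so L{e^(5*t)*cos(4*t)} = (s - 5)/((s - 5)^2 + 16).
Then apply L{t^2·g(t)} = (-1)^2 d^2/ds^2[G(s)] with G(s) = (s - 5)/((s - 5)^2 + 16):
differentiating 2 times and applying the sign gives 2*(s - 5)*(s^2 - 10*s - 23)/(s^2 - 10*s + 41)^3.

2*(s - 5)*(s^2 - 10*s - 23)/(s^2 - 10*s + 41)^3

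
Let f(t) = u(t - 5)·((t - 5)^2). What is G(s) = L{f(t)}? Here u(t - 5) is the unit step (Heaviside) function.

G(s) = 2*exp(-5*s)/s^3

By the second shifting theorem, L{u(t - c)·g(t - c)} = e^(-cs)·H(s) with c = 5 and H(s) = L{g(t)}.
L{t^2} = 2!/s^3 = 2/s^3.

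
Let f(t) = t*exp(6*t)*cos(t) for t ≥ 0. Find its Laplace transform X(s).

X(s) = (s - 7)*(s - 5)/(s^2 - 12*s + 37)^2

L{cos(t)} = s/(s^2 + 1).
Multiplying by e^(6t) shifts s → s - 6, so L{exp(6*t)*cos(t)} = (s - 6)/((s - 6)^2 + 1).
Then apply L{t·g(t)} = -d/ds[G(s)] with G(s) = (s - 6)/((s - 6)^2 + 1):
differentiating 1 time and applying the sign gives (s - 7)*(s - 5)/(s^2 - 12*s + 37)^2.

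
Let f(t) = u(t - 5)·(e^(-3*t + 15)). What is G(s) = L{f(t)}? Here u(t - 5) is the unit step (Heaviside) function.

By the second shifting theorem, L{u(t - c)·g(t - c)} = e^(-cs)·H(s) with c = 5 and H(s) = L{g(t)}.
L{e^(-3t)} = 1/(s + 3).

G(s) = exp(-5*s)/(s + 3)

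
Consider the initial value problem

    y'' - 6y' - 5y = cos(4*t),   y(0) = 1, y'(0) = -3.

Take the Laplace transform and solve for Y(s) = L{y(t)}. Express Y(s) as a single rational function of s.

Take the Laplace transform of both sides.
Using L{y''} = s^2 Y - s·y(0) - y'(0) and L{y'} = sY - y(0), with y(0) = 1, y'(0) = -3, the left side becomes (s^2 - 6*s - 5)Y - (s - 9).
The right side is L{cos(4*t)} = s/(s^2 + 16).
So (s^2 - 6*s - 5)Y = s/(s^2 + 16) + (s - 9).
Divide through and combine into a single rational function.

Y(s) = (s^3 - 9*s^2 + 17*s - 144)/(s^4 - 6*s^3 + 11*s^2 - 96*s - 80)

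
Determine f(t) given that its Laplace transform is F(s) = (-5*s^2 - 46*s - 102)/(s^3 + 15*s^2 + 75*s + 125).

f(t) = 3*t^2*exp(-5*t)/2 + 4*t*exp(-5*t) - 5*exp(-5*t)

Factor the denominator: s^3 + 15*s^2 + 75*s + 125 = (s + 5)^3.
Partial fraction decomposition gives [-5/(s + 5)] + [4/(s + 5)^2] + [3/(s + 5)^3].
Invert each term: -5/(s + 5) ↔ -5e^(-5t); 4/(s + 5)^2 ↔ 4t·e^(-5t); 3/(s + 5)^3 ↔ (3/2)t^2·e^(-5t).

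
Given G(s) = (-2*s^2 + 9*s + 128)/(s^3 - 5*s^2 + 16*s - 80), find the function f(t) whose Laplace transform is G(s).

f(t) = 3*exp(5*t) - 4*sin(4*t) - 5*cos(4*t)

Factor the denominator: s^3 - 5*s^2 + 16*s - 80 = (s - 5)*(s^2 + 16).
Partial fraction decomposition gives [3/(s - 5)] + [-5*s/(s^2 + 16)] + [-16/(s^2 + 16)].
Invert each term: 3/(s - 5) ↔ 3e^(5t); -5·s/(s^2 + 16) ↔ -5cos(4t); -4·4/(s^2 + 16) ↔ -4sin(4t).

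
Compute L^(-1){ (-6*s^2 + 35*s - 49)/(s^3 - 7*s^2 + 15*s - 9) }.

Factor the denominator: s^3 - 7*s^2 + 15*s - 9 = (s - 3)^2*(s - 1).
Partial fraction decomposition gives [-1/(s - 3)] + [(s - 3)^(-2)] + [-5/(s - 1)].
Invert each term: -1/(s - 3) ↔ -e^(3t); 1/(s - 3)^2 ↔ t·e^(3t); -5/(s - 1) ↔ -5e^(t).

t*exp(3*t) - exp(3*t) - 5*exp(t)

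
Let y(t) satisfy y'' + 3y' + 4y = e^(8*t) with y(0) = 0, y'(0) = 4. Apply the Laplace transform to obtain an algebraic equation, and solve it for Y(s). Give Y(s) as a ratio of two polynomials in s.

Take the Laplace transform of both sides.
With L{y''} = s^2 Y - s·y(0) - y'(0) and L{y'} = sY - y(0), with y(0) = 0, y'(0) = 4: the LHS transforms to (s^2 + 3*s + 4)Y - (4).
The right side is L{e^(8*t)} = 1/(s - 8).
So (s^2 + 3*s + 4)Y = 1/(s - 8) + (4).
Divide through and combine into a single rational function.

Y(s) = (4*s - 31)/(s^3 - 5*s^2 - 20*s - 32)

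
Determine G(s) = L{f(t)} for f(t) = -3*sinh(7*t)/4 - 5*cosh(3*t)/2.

G(s) = -5*s/(2*(s^2 - 9)) - 21/(4*(s^2 - 49))

The transform is linear, so treat each term independently.
(-5/2)·[L{cosh(3t)} = s/(s^2 - 9)]; (-3/4)·[L{sinh(7t)} = 7/(s^2 - 49)].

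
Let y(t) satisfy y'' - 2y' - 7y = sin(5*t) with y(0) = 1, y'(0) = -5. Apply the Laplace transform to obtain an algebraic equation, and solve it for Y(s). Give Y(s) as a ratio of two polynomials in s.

Y(s) = (s^3 - 7*s^2 + 25*s - 170)/(s^4 - 2*s^3 + 18*s^2 - 50*s - 175)

Take the Laplace transform of both sides.
Using L{y''} = s^2 Y - s·y(0) - y'(0) and L{y'} = sY - y(0), with y(0) = 1, y'(0) = -5, the left side becomes (s^2 - 2*s - 7)Y - (s - 7).
The right side is L{sin(5*t)} = 5/(s^2 + 25).
So (s^2 - 2*s - 7)Y = 5/(s^2 + 25) + (s - 7).
Isolate Y and clear denominators.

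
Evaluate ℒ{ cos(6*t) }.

s/(s^2 + 36)

L{cos(6t)} = s/(s^2 + 36).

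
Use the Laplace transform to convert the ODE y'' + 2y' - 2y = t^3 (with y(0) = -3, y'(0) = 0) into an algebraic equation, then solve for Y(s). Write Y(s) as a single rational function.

Y(s) = (-3*s^5 - 6*s^4 + 6)/(s^6 + 2*s^5 - 2*s^4)

Transform both sides with L{·}.
Using L{y''} = s^2 Y - s·y(0) - y'(0) and L{y'} = sY - y(0), with y(0) = -3, y'(0) = 0, the left side becomes (s^2 + 2*s - 2)Y - (-3*s - 6).
The right side is L{t^3} = 6/s^4.
So (s^2 + 2*s - 2)Y = 6/s^4 + (-3*s - 6).
Divide through and combine into a single rational function.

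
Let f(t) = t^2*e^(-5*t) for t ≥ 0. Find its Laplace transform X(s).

X(s) = 2/(s + 5)^3

L{e^(-5t)} = 1/(s + 5).
Then apply L{t^2·g(t)} = (-1)^2 d^2/ds^2[G(s)] with G(s) = 1/(s + 5):
differentiating 2 times and applying the sign gives 2/(s + 5)^3.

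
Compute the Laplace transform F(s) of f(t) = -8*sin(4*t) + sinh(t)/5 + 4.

F(s) = -32/(s^2 + 16) + 1/(5*(s^2 - 1)) + 4/s

By linearity of the Laplace transform, transform each term separately.
L{4} = 4/s; (-8)·[L{sin(4t)} = 4/(s^2 + 16)]; (1/5)·[L{sinh(t)} = 1/(s^2 - 1)].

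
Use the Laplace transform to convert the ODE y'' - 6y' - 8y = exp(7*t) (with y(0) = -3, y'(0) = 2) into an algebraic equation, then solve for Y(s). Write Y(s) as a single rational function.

Y(s) = (-3*s^2 + 41*s - 139)/(s^3 - 13*s^2 + 34*s + 56)

Transform both sides with L{·}.
The derivative rules (L{y''} = s^2 Y - s·y(0) - y'(0) and L{y'} = sY - y(0), with y(0) = -3, y'(0) = 2) turn the left side into (s^2 - 6*s - 8)Y - (-3*s + 20).
The right side is L{exp(7*t)} = 1/(s - 7).
So (s^2 - 6*s - 8)Y = 1/(s - 7) + (-3*s + 20).
Divide through and combine into a single rational function.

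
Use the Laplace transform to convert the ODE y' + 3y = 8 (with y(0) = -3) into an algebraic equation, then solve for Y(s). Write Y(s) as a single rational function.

Take the Laplace transform of both sides.
Using L{y'} = sY - y(0) = sY - (-3), the left side becomes (s + 3)Y - (-3).
The right side is L{8} = 8/s.
So (s + 3)Y = 8/s + (-3).
Solve for Y(s) and write it as one ratio of polynomials.

Y(s) = (-3*s + 8)/(s^2 + 3*s)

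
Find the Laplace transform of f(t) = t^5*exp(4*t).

L{t^5} = 5!/s^6 = 120/s^6.
By the first shifting theorem, multiplying by e^(4t) replaces s with s - 4.

120/(s - 4)^6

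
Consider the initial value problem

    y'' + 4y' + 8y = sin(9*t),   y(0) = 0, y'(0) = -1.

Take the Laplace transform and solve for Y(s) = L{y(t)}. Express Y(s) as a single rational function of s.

Laplace-transform each side.
The derivative rules (L{y''} = s^2 Y - s·y(0) - y'(0) and L{y'} = sY - y(0), with y(0) = 0, y'(0) = -1) turn the left side into (s^2 + 4*s + 8)Y - (-1).
The right side is L{sin(9*t)} = 9/(s^2 + 81).
So (s^2 + 4*s + 8)Y = 9/(s^2 + 81) + (-1).
Divide through and combine into a single rational function.

Y(s) = (-s^2 - 72)/(s^4 + 4*s^3 + 89*s^2 + 324*s + 648)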